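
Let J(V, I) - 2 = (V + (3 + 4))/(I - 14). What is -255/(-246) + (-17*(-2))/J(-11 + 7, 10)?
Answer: 11577/410 ≈ 28.237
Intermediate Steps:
J(V, I) = 2 + (7 + V)/(-14 + I) (J(V, I) = 2 + (V + (3 + 4))/(I - 14) = 2 + (V + 7)/(-14 + I) = 2 + (7 + V)/(-14 + I))
-255/(-246) + (-17*(-2))/J(-11 + 7, 10) = -255/(-246) + (-17*(-2))/(((-21 + (-11 + 7) + 2*10)/(-14 + 10))) = -255*(-1/246) + 34/(((-21 - 4 + 20)/(-4))) = 85/82 + 34/((-¼*(-5))) = 85/82 + 34/(5/4) = 85/82 + 34*(⅘) = 85/82 + 136/5 = 11577/410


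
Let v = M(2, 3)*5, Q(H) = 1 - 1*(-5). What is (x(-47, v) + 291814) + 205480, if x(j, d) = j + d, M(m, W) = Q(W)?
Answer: 497277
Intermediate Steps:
Q(H) = 6 (Q(H) = 1 + 5 = 6)
M(m, W) = 6
v = 30 (v = 6*5 = 30)
x(j, d) = d + j
(x(-47, v) + 291814) + 205480 = ((30 - 47) + 291814) + 205480 = (-17 + 291814) + 205480 = 291797 + 205480 = 497277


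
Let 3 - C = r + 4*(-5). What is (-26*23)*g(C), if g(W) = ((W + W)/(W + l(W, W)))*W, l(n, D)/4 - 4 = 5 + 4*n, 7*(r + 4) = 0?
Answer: -96876/55 ≈ -1761.4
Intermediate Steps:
r = -4 (r = -4 + (⅐)*0 = -4 + 0 = -4)
l(n, D) = 36 + 16*n (l(n, D) = 16 + 4*(5 + 4*n) = 16 + (20 + 16*n) = 36 + 16*n)
C = 27 (C = 3 - (-4 + 4*(-5)) = 3 - (-4 - 20) = 3 - 1*(-24) = 3 + 24 = 27)
g(W) = 2*W²/(36 + 17*W) (g(W) = ((W + W)/(W + (36 + 16*W)))*W = ((2*W)/(36 + 17*W))*W = (2*W/(36 + 17*W))*W = 2*W²/(36 + 17*W))
(-26*23)*g(C) = (-26*23)*(2*27²/(36 + 17*27)) = -1196*729/(36 + 459) = -1196*729/495 = -598*162/55 = -96876/55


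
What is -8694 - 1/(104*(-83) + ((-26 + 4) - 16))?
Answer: -75376979/8670 ≈ -8694.0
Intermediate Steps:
-8694 - 1/(104*(-83) + ((-26 + 4) - 16)) = -8694 - 1/(-8632 + (-22 - 16)) = -8694 - 1/(-8632 - 38) = -8694 - 1/(-8670) = -8694 - 1*(-1/8670) = -8694 + 1/8670 = -75376979/8670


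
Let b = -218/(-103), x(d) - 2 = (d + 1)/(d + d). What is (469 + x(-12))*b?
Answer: 1233335/1236 ≈ 997.84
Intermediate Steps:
x(d) = 2 + (1 + d)/(2*d) (x(d) = 2 + (d + 1)/(d + d) = 2 + (1 + d)/((2*d)) = 2 + (1 + d)*(1/(2*d)) = 2 + (1 + d)/(2*d))
b = 218/103 (b = -218*(-1/103) = 218/103 ≈ 2.1165)
(469 + x(-12))*b = (469 + (½)*(1 + 5*(-12))/(-12))*(218/103) = (469 + (½)*(-1/12)*(1 - 60))*(218/103) = (469 + (½)*(-1/12)*(-59))*(218/103) = (469 + 59/24)*(218/103) = (11315/24)*(218/103) = 1233335/1236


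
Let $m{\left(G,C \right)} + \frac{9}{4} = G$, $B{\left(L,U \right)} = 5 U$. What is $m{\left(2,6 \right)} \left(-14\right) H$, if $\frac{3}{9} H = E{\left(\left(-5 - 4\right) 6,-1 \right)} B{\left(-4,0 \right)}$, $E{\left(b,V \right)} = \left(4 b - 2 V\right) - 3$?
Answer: $0$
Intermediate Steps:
$m{\left(G,C \right)} = - \frac{9}{4} + G$
$E{\left(b,V \right)} = -3 - 2 V + 4 b$ ($E{\left(b,V \right)} = \left(- 2 V + 4 b\right) - 3 = -3 - 2 V + 4 b$)
$H = 0$ ($H = 3 \left(-3 - -2 + 4 \left(-5 - 4\right) 6\right) 5 \cdot 0 = 3 \left(-3 + 2 + 4 \left(\left(-9\right) 6\right)\right) 0 = 3 \left(-3 + 2 + 4 \left(-54\right)\right) 0 = 3 \left(-3 + 2 - 216\right) 0 = 3 \left(\left(-217\right) 0\right) = 3 \cdot 0 = 0$)
$m{\left(2,6 \right)} \left(-14\right) H = \left(- \frac{9}{4} + 2\right) \left(-14\right) 0 = \left(- \frac{1}{4}\right) \left(-14\right) 0 = \frac{7}{2} \cdot 0 = 0$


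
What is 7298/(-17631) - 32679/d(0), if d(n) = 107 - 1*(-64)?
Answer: -64156823/334989 ≈ -191.52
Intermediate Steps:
d(n) = 171 (d(n) = 107 + 64 = 171)
7298/(-17631) - 32679/d(0) = 7298/(-17631) - 32679/171 = 7298*(-1/17631) - 32679*1/171 = -7298/17631 - 3631/19 = -64156823/334989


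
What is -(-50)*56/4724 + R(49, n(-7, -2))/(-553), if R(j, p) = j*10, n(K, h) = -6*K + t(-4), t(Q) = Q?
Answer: -27370/93299 ≈ -0.29336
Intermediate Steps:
n(K, h) = -4 - 6*K (n(K, h) = -6*K - 4 = -4 - 6*K)
R(j, p) = 10*j
-(-50)*56/4724 + R(49, n(-7, -2))/(-553) = -(-50)*56/4724 + (10*49)/(-553) = -50*(-56)*(1/4724) + 490*(-1/553) = 2800*(1/4724) - 70/79 = 700/1181 - 70/79 = -27370/93299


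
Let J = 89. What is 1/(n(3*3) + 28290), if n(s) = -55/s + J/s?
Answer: 9/254644 ≈ 3.5343e-5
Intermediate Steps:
n(s) = 34/s (n(s) = -55/s + 89/s = 34/s)
1/(n(3*3) + 28290) = 1/(34/((3*3)) + 28290) = 1/(34/9 + 28290) = 1/(254644/9) = 9/254644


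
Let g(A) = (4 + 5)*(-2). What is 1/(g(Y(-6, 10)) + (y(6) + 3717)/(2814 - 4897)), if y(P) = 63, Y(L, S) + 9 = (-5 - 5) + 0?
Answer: -2083/41274 ≈ -0.050468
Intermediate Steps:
Y(L, S) = -19 (Y(L, S) = -9 + ((-5 - 5) + 0) = -9 + (-10 + 0) = -9 - 10 = -19)
g(A) = -18 (g(A) = 9*(-2) = -18)
1/(g(Y(-6, 10)) + (y(6) + 3717)/(2814 - 4897)) = 1/(-18 + (63 + 3717)/(2814 - 4897)) = 1/(-18 + 3780/(-2083)) = 1/(-18 + 3780*(-1/2083)) = 1/(-18 - 3780/2083) = 1/(-41274/2083) = -2083/41274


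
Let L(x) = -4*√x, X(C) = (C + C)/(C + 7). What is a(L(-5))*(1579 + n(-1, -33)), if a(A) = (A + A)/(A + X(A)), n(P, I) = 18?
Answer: 456742/161 - 25552*I*√5/161 ≈ 2836.9 - 354.88*I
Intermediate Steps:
X(C) = 2*C/(7 + C) (X(C) = (2*C)/(7 + C) = 2*C/(7 + C))
a(A) = 2*A/(A + 2*A/(7 + A)) (a(A) = (A + A)/(A + 2*A/(7 + A)) = (2*A)/(A + 2*A/(7 + A)) = 2*A/(A + 2*A/(7 + A)))
a(L(-5))*(1579 + n(-1, -33)) = (2*(7 - 4*I*√5)/(9 - 4*I*√5))*(1579 + 18) = (2*(7 - 4*I*√5)/(9 - 4*I*√5))*1597 = 3194*(7 - 4*I*√5)/(9 - 4*I*√5)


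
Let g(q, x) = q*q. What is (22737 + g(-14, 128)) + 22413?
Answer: 45346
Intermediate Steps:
g(q, x) = q²
(22737 + g(-14, 128)) + 22413 = (22737 + (-14)²) + 22413 = (22737 + 196) + 22413 = 22933 + 22413 = 45346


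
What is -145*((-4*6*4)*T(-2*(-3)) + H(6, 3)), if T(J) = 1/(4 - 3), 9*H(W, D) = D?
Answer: 41615/3 ≈ 13872.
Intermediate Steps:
H(W, D) = D/9
T(J) = 1 (T(J) = 1/1 = 1)
-145*((-4*6*4)*T(-2*(-3)) + H(6, 3)) = -145*((-4*6*4)*1 + (1/9)*3) = -145*(-24*4*1 + 1/3) = -145*(-96*1 + 1/3) = -145*(-96 + 1/3) = -145*(-287/3) = 41615/3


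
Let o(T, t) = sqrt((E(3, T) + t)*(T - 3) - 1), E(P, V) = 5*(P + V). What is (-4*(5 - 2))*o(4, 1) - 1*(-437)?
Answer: 437 - 12*sqrt(35) ≈ 366.01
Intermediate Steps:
E(P, V) = 5*P + 5*V
o(T, t) = sqrt(-1 + (-3 + T)*(15 + t + 5*T)) (o(T, t) = sqrt(((5*3 + 5*T) + t)*(T - 3) - 1) = sqrt(((15 + 5*T) + t)*(-3 + T) - 1) = sqrt((15 + t + 5*T)*(-3 + T) - 1) = sqrt((-3 + T)*(15 + t + 5*T) - 1) = sqrt(-1 + (-3 + T)*(15 + t + 5*T)))
(-4*(5 - 2))*o(4, 1) - 1*(-437) = (-4*(5 - 2))*sqrt(-46 - 3*1 + 5*4**2 + 4*1) - 1*(-437) = (-4*3)*sqrt(-46 - 3 + 5*16 + 4) + 437 = -12*sqrt(-46 - 3 + 80 + 4) + 437 = -12*sqrt(35) + 437 = 437 - 12*sqrt(35)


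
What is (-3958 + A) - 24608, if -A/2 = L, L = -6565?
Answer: -15436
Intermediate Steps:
A = 13130 (A = -2*(-6565) = 13130)
(-3958 + A) - 24608 = (-3958 + 13130) - 24608 = 9172 - 24608 = -15436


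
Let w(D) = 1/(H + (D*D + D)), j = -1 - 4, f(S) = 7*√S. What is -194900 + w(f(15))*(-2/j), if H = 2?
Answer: -264300965763/1356085 - 7*√15/1356085 ≈ -1.9490e+5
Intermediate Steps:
j = -5
w(D) = 1/(2 + D + D²) (w(D) = 1/(2 + (D*D + D)) = 1/(2 + (D² + D)) = 1/(2 + (D + D²)) = 1/(2 + D + D²))
-194900 + w(f(15))*(-2/j) = -194900 + (-2/(-5))/(2 + 7*√15 + (7*√15)²) = -194900 + (-2*(-⅕))/(2 + 7*√15 + 735) = -194900 + (⅖)/(737 + 7*√15) = -194900 + 2/(5*(737 + 7*√15))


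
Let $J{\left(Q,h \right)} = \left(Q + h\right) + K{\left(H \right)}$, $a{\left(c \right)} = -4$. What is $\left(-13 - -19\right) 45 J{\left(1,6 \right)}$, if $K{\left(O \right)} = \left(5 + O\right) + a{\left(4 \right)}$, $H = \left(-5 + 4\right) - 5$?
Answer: $540$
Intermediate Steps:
$H = -6$ ($H = -1 - 5 = -6$)
$K{\left(O \right)} = 1 + O$ ($K{\left(O \right)} = \left(5 + O\right) - 4 = 1 + O$)
$J{\left(Q,h \right)} = -5 + Q + h$ ($J{\left(Q,h \right)} = \left(Q + h\right) + \left(1 - 6\right) = \left(Q + h\right) - 5 = -5 + Q + h$)
$\left(-13 - -19\right) 45 J{\left(1,6 \right)} = \left(-13 - -19\right) 45 \left(-5 + 1 + 6\right) = \left(-13 + 19\right) 45 \cdot 2 = 6 \cdot 45 \cdot 2 = 270 \cdot 2 = 540$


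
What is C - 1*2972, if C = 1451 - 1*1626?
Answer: -3147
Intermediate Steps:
C = -175 (C = 1451 - 1626 = -175)
C - 1*2972 = -175 - 1*2972 = -175 - 2972 = -3147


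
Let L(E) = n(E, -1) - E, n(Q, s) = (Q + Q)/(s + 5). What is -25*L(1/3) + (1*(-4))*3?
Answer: -47/6 ≈ -7.8333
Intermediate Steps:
n(Q, s) = 2*Q/(5 + s) (n(Q, s) = (2*Q)/(5 + s) = 2*Q/(5 + s))
L(E) = -E/2 (L(E) = 2*E/(5 - 1) - E = 2*E/4 - E = 2*E*(¼) - E = E/2 - E = -E/2)
-25*L(1/3) + (1*(-4))*3 = -(-25)/(2*3) + (1*(-4))*3 = -(-25)/(2*3) - 4*3 = -25*(-⅙) - 12 = 25/6 - 12 = -47/6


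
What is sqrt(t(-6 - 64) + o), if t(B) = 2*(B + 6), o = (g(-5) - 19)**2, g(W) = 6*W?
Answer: sqrt(2273) ≈ 47.676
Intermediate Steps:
o = 2401 (o = (6*(-5) - 19)**2 = (-30 - 19)**2 = (-49)**2 = 2401)
t(B) = 12 + 2*B (t(B) = 2*(6 + B) = 12 + 2*B)
sqrt(t(-6 - 64) + o) = sqrt((12 + 2*(-6 - 64)) + 2401) = sqrt((12 + 2*(-70)) + 2401) = sqrt((12 - 140) + 2401) = sqrt(-128 + 2401) = sqrt(2273)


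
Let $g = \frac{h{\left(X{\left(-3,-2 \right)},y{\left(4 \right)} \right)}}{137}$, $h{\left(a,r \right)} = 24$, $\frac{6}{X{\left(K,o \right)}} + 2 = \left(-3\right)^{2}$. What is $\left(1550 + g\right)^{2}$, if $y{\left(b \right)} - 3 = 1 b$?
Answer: $\frac{45102715876}{18769} \approx 2.403 \cdot 10^{6}$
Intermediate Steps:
$y{\left(b \right)} = 3 + b$ ($y{\left(b \right)} = 3 + 1 b = 3 + b$)
$X{\left(K,o \right)} = \frac{6}{7}$ ($X{\left(K,o \right)} = \frac{6}{-2 + \left(-3\right)^{2}} = \frac{6}{-2 + 9} = \frac{6}{7}$)
$g = \frac{24}{137} \approx 0.17518$
$\left(1550 + g\right)^{2} = \left(1550 + \frac{24}{137}\right)^{2} = \left(\frac{212374}{137}\right)^{2} = \frac{45102715876}{18769}$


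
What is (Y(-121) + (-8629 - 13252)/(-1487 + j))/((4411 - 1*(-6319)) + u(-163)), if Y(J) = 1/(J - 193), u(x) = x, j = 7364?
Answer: -6876511/19500109326 ≈ -0.00035264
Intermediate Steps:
Y(J) = 1/(-193 + J)
(Y(-121) + (-8629 - 13252)/(-1487 + j))/((4411 - 1*(-6319)) + u(-163)) = (1/(-193 - 121) + (-8629 - 13252)/(-1487 + 7364))/((4411 - 1*(-6319)) - 163) = (1/(-314) - 21881/5877)/((4411 + 6319) - 163) = (-1/314 - 21881*1/5877)/(10730 - 163) = (-1/314 - 21881/5877)/10567 = -6876511/1845378*1/10567 = -6876511/19500109326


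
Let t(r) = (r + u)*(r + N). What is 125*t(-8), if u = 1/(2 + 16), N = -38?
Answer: 411125/9 ≈ 45681.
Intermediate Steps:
u = 1/18 ≈ 0.055556
t(r) = (-38 + r)*(1/18 + r) (t(r) = (r + 1/18)*(r - 38) = (1/18 + r)*(-38 + r) = (-38 + r)*(1/18 + r))
125*t(-8) = 125*(-19/9 + (-8)**2 - 683/18*(-8)) = 125*(-19/9 + 64 + 2732/9) = 125*(3289/9) = 411125/9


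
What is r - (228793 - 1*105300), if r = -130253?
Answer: -253746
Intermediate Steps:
r - (228793 - 1*105300) = -130253 - (228793 - 1*105300) = -130253 - (228793 - 105300) = -130253 - 1*123493 = -130253 - 123493 = -253746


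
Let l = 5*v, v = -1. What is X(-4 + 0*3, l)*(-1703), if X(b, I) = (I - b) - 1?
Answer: 3406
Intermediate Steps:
l = -5 (l = 5*(-1) = -5)
X(b, I) = -1 + I - b
X(-4 + 0*3, l)*(-1703) = (-1 - 5 - (-4 + 0*3))*(-1703) = (-1 - 5 - (-4 + 0))*(-1703) = (-1 - 5 - 1*(-4))*(-1703) = (-1 - 5 + 4)*(-1703) = -2*(-1703) = 3406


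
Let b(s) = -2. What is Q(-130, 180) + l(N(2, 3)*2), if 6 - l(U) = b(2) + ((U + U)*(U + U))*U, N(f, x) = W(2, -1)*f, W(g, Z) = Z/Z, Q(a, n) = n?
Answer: -68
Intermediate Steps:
W(g, Z) = 1
N(f, x) = f (N(f, x) = 1*f = f)
l(U) = 8 - 4*U³ (l(U) = 6 - (-2 + ((U + U)*(U + U))*U) = 6 - (-2 + ((2*U)*(2*U))*U) = 6 - (-2 + (4*U²)*U) = 6 - (-2 + 4*U³) = 6 + (2 - 4*U³) = 8 - 4*U³)
Q(-130, 180) + l(N(2, 3)*2) = 180 + (8 - 4*(2*2)³) = 180 + (8 - 4*4³) = 180 + (8 - 4*64) = 180 + (8 - 256) = 180 - 248 = -68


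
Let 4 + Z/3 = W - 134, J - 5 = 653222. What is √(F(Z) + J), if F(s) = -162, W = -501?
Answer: √653065 ≈ 808.12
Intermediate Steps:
J = 653227 (J = 5 + 653222 = 653227)
Z = -1917 (Z = -12 + 3*(-501 - 134) = -12 + 3*(-635) = -12 - 1905 = -1917)
√(F(Z) + J) = √(-162 + 653227) = √653065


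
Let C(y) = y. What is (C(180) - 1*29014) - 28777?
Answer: -57611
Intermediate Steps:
(C(180) - 1*29014) - 28777 = (180 - 1*29014) - 28777 = (180 - 29014) - 28777 = -28834 - 28777 = -57611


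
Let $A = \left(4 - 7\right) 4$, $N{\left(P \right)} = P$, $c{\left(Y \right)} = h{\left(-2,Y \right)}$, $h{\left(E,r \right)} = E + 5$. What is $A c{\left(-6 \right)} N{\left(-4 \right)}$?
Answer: $144$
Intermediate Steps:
$h{\left(E,r \right)} = 5 + E$
$c{\left(Y \right)} = 3$ ($c{\left(Y \right)} = 5 - 2 = 3$)
$A = -12$ ($A = \left(4 - 7\right) 4 = \left(-3\right) 4 = -12$)
$A c{\left(-6 \right)} N{\left(-4 \right)} = \left(-12\right) 3 \left(-4\right) = \left(-36\right) \left(-4\right) = 144$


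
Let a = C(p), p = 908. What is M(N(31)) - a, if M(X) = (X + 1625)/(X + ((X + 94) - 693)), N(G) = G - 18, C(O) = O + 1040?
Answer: -372614/191 ≈ -1950.9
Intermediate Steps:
C(O) = 1040 + O
N(G) = -18 + G
a = 1948 (a = 1040 + 908 = 1948)
M(X) = (1625 + X)/(-599 + 2*X) (M(X) = (1625 + X)/(X + ((94 + X) - 693)) = (1625 + X)/(X + (-599 + X)) = (1625 + X)/(-599 + 2*X))
M(N(31)) - a = (1625 + (-18 + 31))/(-599 + 2*(-18 + 31)) - 1*1948 = (1625 + 13)/(-599 + 2*13) - 1948 = 1638/(-599 + 26) - 1948 = 1638/(-573) - 1948 = -1/573*1638 - 1948 = -546/191 - 1948 = -372614/191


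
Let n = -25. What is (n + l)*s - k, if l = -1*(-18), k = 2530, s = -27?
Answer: -2341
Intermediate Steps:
l = 18
(n + l)*s - k = (-25 + 18)*(-27) - 1*2530 = -7*(-27) - 2530 = 189 - 2530 = -2341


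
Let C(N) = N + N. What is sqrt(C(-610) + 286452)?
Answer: 4*sqrt(17827) ≈ 534.07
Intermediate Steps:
C(N) = 2*N
sqrt(C(-610) + 286452) = sqrt(2*(-610) + 286452) = sqrt(-1220 + 286452) = sqrt(285232) = 4*sqrt(17827)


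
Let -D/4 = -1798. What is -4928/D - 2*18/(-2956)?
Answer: -447133/664361 ≈ -0.67303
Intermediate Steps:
D = 7192 (D = -4*(-1798) = 7192)
-4928/D - 2*18/(-2956) = -4928/7192 - 2*18/(-2956) = -4928*1/7192 - 36*(-1/2956) = -616/899 + 9/739 = -447133/664361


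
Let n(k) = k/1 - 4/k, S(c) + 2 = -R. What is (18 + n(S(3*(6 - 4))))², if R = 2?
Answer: 225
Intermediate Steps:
S(c) = -4 (S(c) = -2 - 1*2 = -2 - 2 = -4)
n(k) = k - 4/k (n(k) = k*1 - 4/k = k - 4/k)
(18 + n(S(3*(6 - 4))))² = (18 + (-4 - 4/(-4)))² = (18 + (-4 - 4*(-¼)))² = (18 + (-4 + 1))² = (18 - 3)² = 15² = 225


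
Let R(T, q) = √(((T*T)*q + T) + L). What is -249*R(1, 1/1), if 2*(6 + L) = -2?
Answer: -249*I*√5 ≈ -556.78*I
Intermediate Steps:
L = -7 (L = -6 + (½)*(-2) = -6 - 1 = -7)
R(T, q) = √(-7 + T + q*T²) (R(T, q) = √(((T*T)*q + T) - 7) = √((T²*q + T) - 7) = √((q*T² + T) - 7) = √((T + q*T²) - 7) = √(-7 + T + q*T²))
-249*R(1, 1/1) = -249*√(-7 + 1 + (1/1)*1²) = -249*√(-7 + 1 + (1*1)*1) = -249*√(-7 + 1 + 1*1) = -249*√(-7 + 1 + 1) = -249*I*√5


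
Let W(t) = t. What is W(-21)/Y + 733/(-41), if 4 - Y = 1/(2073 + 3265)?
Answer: -6748767/291797 ≈ -23.128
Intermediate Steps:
Y = 21351/5338 (Y = 4 - 1/(2073 + 3265) = 4 - 1/5338 = 21351/5338 ≈ 3.9998)
W(-21)/Y + 733/(-41) = -21/21351/5338 + 733/(-41) = -21*5338/21351 + 733*(-1/41) = -37366/7117 - 733/41 = -6748767/291797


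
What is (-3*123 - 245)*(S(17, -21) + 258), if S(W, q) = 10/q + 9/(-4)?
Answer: -6583001/42 ≈ -1.5674e+5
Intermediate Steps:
S(W, q) = -9/4 + 10/q (S(W, q) = 10/q + 9*(-1/4) = 10/q - 9/4 = -9/4 + 10/q)
(-3*123 - 245)*(S(17, -21) + 258) = (-3*123 - 245)*((-9/4 + 10/(-21)) + 258) = (-369 - 245)*((-9/4 + 10*(-1/21)) + 258) = -614*((-9/4 - 10/21) + 258) = -614*(-229/84 + 258) = -614*21443/84 = -6583001/42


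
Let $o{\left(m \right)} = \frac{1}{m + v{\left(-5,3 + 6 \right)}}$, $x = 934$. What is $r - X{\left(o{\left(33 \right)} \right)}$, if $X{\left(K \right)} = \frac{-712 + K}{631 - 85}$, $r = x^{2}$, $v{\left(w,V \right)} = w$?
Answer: $\frac{4445532821}{5096} \approx 8.7236 \cdot 10^{5}$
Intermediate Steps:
$o{\left(m \right)} = \frac{1}{-5 + m}$ ($o{\left(m \right)} = \frac{1}{m - 5} = \frac{1}{-5 + m}$)
$r = 872356$ ($r = 934^{2} = 872356$)
$X{\left(K \right)} = - \frac{356}{273} + \frac{K}{546}$ ($X{\left(K \right)} = \frac{-712 + K}{546} = \left(-712 + K\right) \frac{1}{546} = - \frac{356}{273} + \frac{K}{546}$)
$r - X{\left(o{\left(33 \right)} \right)} = 872356 - \left(- \frac{356}{273} + \frac{1}{546 \left(-5 + 33\right)}\right) = 872356 - \left(- \frac{356}{273} + \frac{1}{546 \cdot 28}\right) = 872356 - \left(- \frac{356}{273} + \frac{1}{546} \cdot \frac{1}{28}\right) = 872356 - \left(- \frac{356}{273} + \frac{1}{15288}\right) = 872356 - - \frac{6645}{5096} = 872356 + \frac{6645}{5096} = \frac{4445532821}{5096}$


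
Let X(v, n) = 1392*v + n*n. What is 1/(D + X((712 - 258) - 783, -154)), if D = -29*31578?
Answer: -1/1350014 ≈ -7.4073e-7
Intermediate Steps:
D = -915762
X(v, n) = n² + 1392*v (X(v, n) = 1392*v + n² = n² + 1392*v)
1/(D + X((712 - 258) - 783, -154)) = 1/(-915762 + ((-154)² + 1392*((712 - 258) - 783))) = 1/(-915762 + (23716 + 1392*(454 - 783))) = 1/(-915762 + (23716 + 1392*(-329))) = 1/(-915762 + (23716 - 457968)) = 1/(-915762 - 434252) = 1/(-1350014) = -1/1350014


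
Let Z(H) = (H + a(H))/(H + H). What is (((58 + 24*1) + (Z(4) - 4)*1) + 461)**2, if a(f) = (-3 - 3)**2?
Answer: 295936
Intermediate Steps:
a(f) = 36 (a(f) = (-6)**2 = 36)
Z(H) = (36 + H)/(2*H) (Z(H) = (H + 36)/(H + H) = (36 + H)/((2*H)) = (36 + H)*(1/(2*H)) = (36 + H)/(2*H))
(((58 + 24*1) + (Z(4) - 4)*1) + 461)**2 = (((58 + 24*1) + ((1/2)*(36 + 4)/4 - 4)*1) + 461)**2 = (((58 + 24) + ((1/2)*(1/4)*40 - 4)*1) + 461)**2 = ((82 + (5 - 4)*1) + 461)**2 = ((82 + 1*1) + 461)**2 = ((82 + 1) + 461)**2 = (83 + 461)**2 = 544**2 = 295936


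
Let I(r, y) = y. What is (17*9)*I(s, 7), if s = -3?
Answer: 1071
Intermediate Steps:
(17*9)*I(s, 7) = (17*9)*7 = 153*7 = 1071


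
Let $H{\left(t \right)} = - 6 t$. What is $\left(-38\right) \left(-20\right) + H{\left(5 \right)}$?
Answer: $730$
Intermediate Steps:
$\left(-38\right) \left(-20\right) + H{\left(5 \right)} = \left(-38\right) \left(-20\right) - 30 = 760 - 30 = 730$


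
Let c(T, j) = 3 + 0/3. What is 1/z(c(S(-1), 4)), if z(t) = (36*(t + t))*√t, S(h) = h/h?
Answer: √3/648 ≈ 0.0026729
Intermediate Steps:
S(h) = 1
c(T, j) = 3 (c(T, j) = 3 + 0*(⅓) = 3 + 0 = 3)
z(t) = 72*t^(3/2) (z(t) = (36*(2*t))*√t = (72*t)*√t = 72*t^(3/2))
1/z(c(S(-1), 4)) = 1/(72*3^(3/2)) = 1/(72*(3*√3)) = 1/(216*√3) = √3/648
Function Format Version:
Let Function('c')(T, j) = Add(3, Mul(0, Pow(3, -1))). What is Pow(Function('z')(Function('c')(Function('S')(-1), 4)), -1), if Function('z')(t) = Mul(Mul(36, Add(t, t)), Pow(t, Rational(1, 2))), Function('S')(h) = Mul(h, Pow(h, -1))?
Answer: Mul(Rational(1, 648), Pow(3, Rational(1, 2))) ≈ 0.0026729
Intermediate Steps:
Function('S')(h) = 1
Function('c')(T, j) = 3 (Function('c')(T, j) = Add(3, Mul(0, Rational(1, 3))) = Add(3, 0) = 3)
Function('z')(t) = Mul(72, Pow(t, Rational(3, 2))) (Function('z')(t) = Mul(Mul(36, Mul(2, t)), Pow(t, Rational(1, 2))) = Mul(Mul(72, t), Pow(t, Rational(1, 2))) = Mul(72, Pow(t, Rational(3, 2))))
Pow(Function('z')(Function('c')(Function('S')(-1), 4)), -1) = Pow(Mul(72, Pow(3, Rational(3, 2))), -1) = Pow(Mul(72, Mul(3, Pow(3, Rational(1, 2)))), -1) = Pow(Mul(216, Pow(3, Rational(1, 2))), -1) = Mul(Rational(1, 648), Pow(3, Rational(1, 2)))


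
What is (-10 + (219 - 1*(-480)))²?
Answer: 474721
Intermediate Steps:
(-10 + (219 - 1*(-480)))² = (-10 + (219 + 480))² = (-10 + 699)² = 689² = 474721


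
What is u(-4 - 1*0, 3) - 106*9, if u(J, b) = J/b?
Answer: -2866/3 ≈ -955.33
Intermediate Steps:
u(-4 - 1*0, 3) - 106*9 = (-4 - 1*0)/3 - 106*9 = (-4 + 0)*(1/3) - 954 = -4*1/3 - 954 = -4/3 - 954 = -2866/3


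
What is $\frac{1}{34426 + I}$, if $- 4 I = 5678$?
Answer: $\frac{2}{66013} \approx 3.0297 \cdot 10^{-5}$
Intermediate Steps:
$I = - \frac{2839}{2}$ ($I = \left(- \frac{1}{4}\right) 5678 = - \frac{2839}{2} \approx -1419.5$)
$\frac{1}{34426 + I} = \frac{1}{34426 - \frac{2839}{2}} = \frac{1}{\frac{66013}{2}} = \frac{2}{66013}$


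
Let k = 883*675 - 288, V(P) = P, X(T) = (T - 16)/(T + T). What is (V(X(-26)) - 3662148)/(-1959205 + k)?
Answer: 5600931/2085304 ≈ 2.6859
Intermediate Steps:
X(T) = (-16 + T)/(2*T) (X(T) = (-16 + T)/((2*T)) = (-16 + T)*(1/(2*T)) = (-16 + T)/(2*T))
k = 595737 (k = 596025 - 288 = 595737)
(V(X(-26)) - 3662148)/(-1959205 + k) = ((½)*(-16 - 26)/(-26) - 3662148)/(-1959205 + 595737) = ((½)*(-1/26)*(-42) - 3662148)/(-1363468) = (21/26 - 3662148)*(-1/1363468) = -95215827/26*(-1/1363468) = 5600931/2085304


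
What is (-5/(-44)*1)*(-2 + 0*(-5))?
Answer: -5/22 ≈ -0.22727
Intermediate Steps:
(-5/(-44)*1)*(-2 + 0*(-5)) = (-5*(-1/44)*1)*(-2 + 0) = ((5/44)*1)*(-2) = (5/44)*(-2) = -5/22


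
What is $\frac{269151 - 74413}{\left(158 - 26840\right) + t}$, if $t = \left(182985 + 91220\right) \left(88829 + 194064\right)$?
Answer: $\frac{194738}{77570648383} \approx 2.5105 \cdot 10^{-6}$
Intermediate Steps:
$t = 77570675065$ ($t = 274205 \cdot 282893 = 77570675065$)
$\frac{269151 - 74413}{\left(158 - 26840\right) + t} = \frac{269151 - 74413}{\left(158 - 26840\right) + 77570675065} = \frac{194738}{\left(158 - 26840\right) + 77570675065} = \frac{194738}{-26682 + 77570675065} = \frac{194738}{77570648383}$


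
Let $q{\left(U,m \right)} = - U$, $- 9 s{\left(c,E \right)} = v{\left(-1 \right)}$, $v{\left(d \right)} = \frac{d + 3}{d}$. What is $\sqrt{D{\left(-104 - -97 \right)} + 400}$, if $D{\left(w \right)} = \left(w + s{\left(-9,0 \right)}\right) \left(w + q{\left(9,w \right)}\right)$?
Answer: $\frac{4 \sqrt{286}}{3} \approx 22.549$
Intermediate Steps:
$v{\left(d \right)} = \frac{3 + d}{d}$
$s{\left(c,E \right)} = \frac{2}{9}$ ($s{\left(c,E \right)} = - \frac{\frac{1}{-1} \left(3 - 1\right)}{9} = - \frac{\left(-1\right) 2}{9} = \left(- \frac{1}{9}\right) \left(-2\right) = \frac{2}{9}$)
$D{\left(w \right)} = \left(-9 + w\right) \left(\frac{2}{9} + w\right)$ ($D{\left(w \right)} = \left(w + \frac{2}{9}\right) \left(w - 9\right) = \left(\frac{2}{9} + w\right) \left(w - 9\right) = \left(\frac{2}{9} + w\right) \left(-9 + w\right) = \left(-9 + w\right) \left(\frac{2}{9} + w\right)$)
$\sqrt{D{\left(-104 - -97 \right)} + 400} = \sqrt{\left(-2 + \left(-104 - -97\right)^{2} - \frac{79 \left(-104 - -97\right)}{9}\right) + 400} = \sqrt{\left(-2 + \left(-104 + 97\right)^{2} - \frac{79 \left(-104 + 97\right)}{9}\right) + 400} = \sqrt{\left(-2 + \left(-7\right)^{2} - - \frac{553}{9}\right) + 400} = \sqrt{\left(-2 + 49 + \frac{553}{9}\right) + 400} = \sqrt{\frac{976}{9} + 400} = \sqrt{\frac{4576}{9}} = \frac{4 \sqrt{286}}{3}$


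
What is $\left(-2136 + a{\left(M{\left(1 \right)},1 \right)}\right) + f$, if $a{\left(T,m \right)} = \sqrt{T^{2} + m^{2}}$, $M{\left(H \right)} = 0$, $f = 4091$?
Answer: $1956$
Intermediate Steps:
$\left(-2136 + a{\left(M{\left(1 \right)},1 \right)}\right) + f = \left(-2136 + \sqrt{0^{2} + 1^{2}}\right) + 4091 = \left(-2136 + \sqrt{0 + 1}\right) + 4091 = \left(-2136 + \sqrt{1}\right) + 4091 = \left(-2136 + 1\right) + 4091 = -2135 + 4091 = 1956$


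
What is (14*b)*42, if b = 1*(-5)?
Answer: -2940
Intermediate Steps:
b = -5
(14*b)*42 = (14*(-5))*42 = -70*42 = -2940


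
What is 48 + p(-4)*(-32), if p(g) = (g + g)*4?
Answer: 1072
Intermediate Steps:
p(g) = 8*g (p(g) = (2*g)*4 = 8*g)
48 + p(-4)*(-32) = 48 + (8*(-4))*(-32) = 48 - 32*(-32) = 48 + 1024 = 1072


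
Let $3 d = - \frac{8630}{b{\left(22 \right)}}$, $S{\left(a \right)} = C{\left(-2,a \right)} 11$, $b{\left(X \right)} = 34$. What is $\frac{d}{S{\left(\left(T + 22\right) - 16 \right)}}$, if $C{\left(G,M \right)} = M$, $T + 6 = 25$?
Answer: $- \frac{863}{2805} \approx -0.30766$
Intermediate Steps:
$T = 19$ ($T = -6 + 25 = 19$)
$S{\left(a \right)} = 11 a$ ($S{\left(a \right)} = a 11 = 11 a$)
$d = - \frac{4315}{51}$ ($d = \frac{\left(-8630\right) \frac{1}{34}}{3} = \frac{1}{3} \left(- \frac{4315}{17}\right) = - \frac{4315}{51} \approx -84.608$)
$\frac{d}{S{\left(\left(T + 22\right) - 16 \right)}} = - \frac{4315}{51 \cdot 11 \left(\left(19 + 22\right) - 16\right)} = - \frac{4315}{51 \cdot 11 \left(41 - 16\right)} = - \frac{4315}{51 \cdot 11 \cdot 25} = - \frac{4315}{51 \cdot 275} = \left(- \frac{4315}{51}\right) \frac{1}{275} = - \frac{863}{2805}$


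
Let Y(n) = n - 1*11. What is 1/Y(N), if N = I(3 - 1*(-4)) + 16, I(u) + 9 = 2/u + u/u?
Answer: -7/19 ≈ -0.36842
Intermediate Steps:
I(u) = -8 + 2/u (I(u) = -9 + (2/u + u/u) = -9 + (2/u + 1) = -9 + (1 + 2/u) = -8 + 2/u)
N = 58/7 (N = (-8 + 2/(3 - 1*(-4))) + 16 = (-8 + 2/(3 + 4)) + 16 = (-8 + 2/7) + 16 = -54/7 + 16 = 58/7 ≈ 8.2857)
Y(n) = -11 + n (Y(n) = n - 11 = -11 + n)
1/Y(N) = 1/(-11 + 58/7) = 1/(-19/7) = -7/19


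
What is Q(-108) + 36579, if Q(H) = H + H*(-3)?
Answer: 36795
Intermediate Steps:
Q(H) = -2*H (Q(H) = H - 3*H = -2*H)
Q(-108) + 36579 = -2*(-108) + 36579 = 216 + 36579 = 36795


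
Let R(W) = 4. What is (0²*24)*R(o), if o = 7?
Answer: 0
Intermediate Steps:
(0²*24)*R(o) = (0²*24)*4 = (0*24)*4 = 0*4 = 0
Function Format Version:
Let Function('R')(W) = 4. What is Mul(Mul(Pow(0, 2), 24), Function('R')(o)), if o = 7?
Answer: 0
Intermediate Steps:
Mul(Mul(Pow(0, 2), 24), Function('R')(o)) = Mul(Mul(Pow(0, 2), 24), 4) = Mul(Mul(0, 24), 4) = Mul(0, 4) = 0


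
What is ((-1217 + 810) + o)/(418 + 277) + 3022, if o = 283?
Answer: 2100166/695 ≈ 3021.8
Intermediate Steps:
((-1217 + 810) + o)/(418 + 277) + 3022 = ((-1217 + 810) + 283)/(418 + 277) + 3022 = (-407 + 283)/695 + 3022 = -124*1/695 + 3022 = -124/695 + 3022 = 2100166/695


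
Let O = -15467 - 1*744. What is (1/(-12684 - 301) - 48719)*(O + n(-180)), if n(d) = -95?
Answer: 10315440018096/12985 ≈ 7.9441e+8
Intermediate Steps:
O = -16211 (O = -15467 - 744 = -16211)
(1/(-12684 - 301) - 48719)*(O + n(-180)) = (1/(-12684 - 301) - 48719)*(-16211 - 95) = (1/(-12985) - 48719)*(-16306) = (-1/12985 - 48719)*(-16306) = -632616216/12985*(-16306) = 10315440018096/12985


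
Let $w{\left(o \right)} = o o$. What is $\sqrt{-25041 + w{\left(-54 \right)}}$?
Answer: $5 i \sqrt{885} \approx 148.74 i$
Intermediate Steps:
$w{\left(o \right)} = o^{2}$
$\sqrt{-25041 + w{\left(-54 \right)}} = \sqrt{-25041 + \left(-54\right)^{2}} = \sqrt{-25041 + 2916} = \sqrt{-22125} = 5 i \sqrt{885}$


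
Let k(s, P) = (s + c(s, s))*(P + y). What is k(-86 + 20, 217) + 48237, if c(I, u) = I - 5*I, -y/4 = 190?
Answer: -59277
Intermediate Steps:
y = -760 (y = -4*190 = -760)
c(I, u) = -4*I
k(s, P) = -3*s*(-760 + P) (k(s, P) = (s - 4*s)*(P - 760) = (-3*s)*(-760 + P) = -3*s*(-760 + P))
k(-86 + 20, 217) + 48237 = 3*(-86 + 20)*(760 - 1*217) + 48237 = 3*(-66)*(760 - 217) + 48237 = 3*(-66)*543 + 48237 = -107514 + 48237 = -59277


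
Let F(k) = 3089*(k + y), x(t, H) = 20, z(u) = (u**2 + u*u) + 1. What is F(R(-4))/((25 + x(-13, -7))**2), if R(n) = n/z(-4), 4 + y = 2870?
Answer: 292139086/66825 ≈ 4371.7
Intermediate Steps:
y = 2866 (y = -4 + 2870 = 2866)
z(u) = 1 + 2*u**2 (z(u) = (u**2 + u**2) + 1 = 2*u**2 + 1 = 1 + 2*u**2)
R(n) = n/33 (R(n) = n/(1 + 2*(-4)**2) = n/(1 + 2*16) = n/(1 + 32) = n/33)
F(k) = 8853074 + 3089*k (F(k) = 3089*(k + 2866) = 3089*(2866 + k) = 8853074 + 3089*k)
F(R(-4))/((25 + x(-13, -7))**2) = (8853074 + 3089*((1/33)*(-4)))/((25 + 20)**2) = (8853074 + 3089*(-4/33))/(45**2) = (8853074 - 12356/33)/2025 = (292139086/33)*(1/2025) = 292139086/66825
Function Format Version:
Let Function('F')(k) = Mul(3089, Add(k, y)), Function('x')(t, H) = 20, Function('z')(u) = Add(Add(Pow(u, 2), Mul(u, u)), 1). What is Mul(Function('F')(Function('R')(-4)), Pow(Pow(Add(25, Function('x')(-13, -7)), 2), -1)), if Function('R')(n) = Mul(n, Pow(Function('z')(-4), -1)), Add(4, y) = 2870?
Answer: Rational(292139086, 66825) ≈ 4371.7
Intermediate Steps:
y = 2866 (y = Add(-4, 2870) = 2866)
Function('z')(u) = Add(1, Mul(2, Pow(u, 2))) (Function('z')(u) = Add(Add(Pow(u, 2), Pow(u, 2)), 1) = Add(Mul(2, Pow(u, 2)), 1) = Add(1, Mul(2, Pow(u, 2))))
Function('R')(n) = Mul(Rational(1, 33), n) (Function('R')(n) = Mul(n, Pow(Add(1, Mul(2, Pow(-4, 2))), -1)) = Mul(n, Pow(Add(1, Mul(2, 16)), -1)) = Mul(n, Pow(Add(1, 32), -1)) = Mul(n, Pow(33, -1)) = Mul(n, Rational(1, 33)) = Mul(Rational(1, 33), n))
Function('F')(k) = Add(8853074, Mul(3089, k)) (Function('F')(k) = Mul(3089, Add(k, 2866)) = Mul(3089, Add(2866, k)) = Add(8853074, Mul(3089, k)))
Mul(Function('F')(Function('R')(-4)), Pow(Pow(Add(25, Function('x')(-13, -7)), 2), -1)) = Mul(Add(8853074, Mul(3089, Mul(Rational(1, 33), -4))), Pow(Pow(Add(25, 20), 2), -1)) = Mul(Add(8853074, Mul(3089, Rational(-4, 33))), Pow(Pow(45, 2), -1)) = Mul(Add(8853074, Rational(-12356, 33)), Pow(2025, -1)) = Mul(Rational(292139086, 33), Rational(1, 2025)) = Rational(292139086, 66825)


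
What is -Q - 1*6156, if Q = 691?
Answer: -6847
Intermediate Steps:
-Q - 1*6156 = -1*691 - 1*6156 = -691 - 6156 = -6847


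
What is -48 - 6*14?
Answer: -132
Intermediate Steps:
-48 - 6*14 = -48 - 84 = -132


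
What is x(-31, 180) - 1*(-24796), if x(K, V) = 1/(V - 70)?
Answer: 2727561/110 ≈ 24796.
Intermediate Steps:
x(K, V) = 1/(-70 + V)
x(-31, 180) - 1*(-24796) = 1/(-70 + 180) - 1*(-24796) = 1/110 + 24796 = 2727561/110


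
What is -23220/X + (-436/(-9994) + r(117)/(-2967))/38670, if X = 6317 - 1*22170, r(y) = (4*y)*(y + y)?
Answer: 2217324543273221/1514820860295915 ≈ 1.4638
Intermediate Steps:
r(y) = 8*y**2 (r(y) = (4*y)*(2*y) = 8*y**2)
X = -15853 (X = 6317 - 22170 = -15853)
-23220/X + (-436/(-9994) + r(117)/(-2967))/38670 = -23220/(-15853) + (-436/(-9994) + (8*117**2)/(-2967))/38670 = -23220*(-1/15853) + (-436*(-1/9994) + (8*13689)*(-1/2967))*(1/38670) = 23220/15853 + (218/4997 + 109512*(-1/2967))*(1/38670) = 23220/15853 + (218/4997 - 36504/989)*(1/38670) = 23220/15853 - 182194886/4942033*1/38670 = 23220/15853 - 91097443/95554208055 = 2217324543273221/1514820860295915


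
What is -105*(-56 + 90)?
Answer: -3570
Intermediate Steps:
-105*(-56 + 90) = -105*34 = -3570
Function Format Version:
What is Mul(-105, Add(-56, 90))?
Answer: -3570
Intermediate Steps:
Mul(-105, Add(-56, 90)) = Mul(-105, 34) = -3570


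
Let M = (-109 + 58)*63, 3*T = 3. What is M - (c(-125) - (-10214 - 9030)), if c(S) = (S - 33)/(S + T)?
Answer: -1392413/62 ≈ -22458.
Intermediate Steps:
T = 1 (T = (⅓)*3 = 1)
c(S) = (-33 + S)/(1 + S) (c(S) = (S - 33)/(S + 1) = (-33 + S)/(1 + S))
M = -3213 (M = -51*63 = -3213)
M - (c(-125) - (-10214 - 9030)) = -3213 - ((-33 - 125)/(1 - 125) - (-10214 - 9030)) = -3213 - (-158/(-124) - 1*(-19244)) = -3213 - (-1/124*(-158) + 19244) = -3213 - (79/62 + 19244) = -3213 - 1*1193207/62 = -3213 - 1193207/62 = -1392413/62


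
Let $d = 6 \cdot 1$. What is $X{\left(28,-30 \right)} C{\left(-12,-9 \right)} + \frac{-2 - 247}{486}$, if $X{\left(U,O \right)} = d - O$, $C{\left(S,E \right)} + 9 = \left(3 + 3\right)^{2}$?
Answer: $\frac{157381}{162} \approx 971.49$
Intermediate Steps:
$C{\left(S,E \right)} = 27$ ($C{\left(S,E \right)} = -9 + \left(3 + 3\right)^{2} = -9 + 6^{2} = -9 + 36 = 27$)
$d = 6$
$X{\left(U,O \right)} = 6 - O$
$X{\left(28,-30 \right)} C{\left(-12,-9 \right)} + \frac{-2 - 247}{486} = \left(6 - -30\right) 27 + \frac{-2 - 247}{486} = \left(6 + 30\right) 27 + \left(-2 - 247\right) \frac{1}{486} = 36 \cdot 27 - \frac{83}{162} = 972 - \frac{83}{162} = \frac{157381}{162}$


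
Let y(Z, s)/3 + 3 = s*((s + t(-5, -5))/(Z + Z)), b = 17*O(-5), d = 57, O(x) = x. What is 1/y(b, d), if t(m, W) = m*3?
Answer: -85/4356 ≈ -0.019513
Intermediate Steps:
t(m, W) = 3*m
b = -85 (b = 17*(-5) = -85)
y(Z, s) = -9 + 3*s*(-15 + s)/(2*Z) (y(Z, s) = -9 + 3*(s*((s + 3*(-5))/(Z + Z))) = -9 + 3*(s*((s - 15)/((2*Z)))) = -9 + 3*(s*((-15 + s)*(1/(2*Z)))) = -9 + 3*(s*((-15 + s)/(2*Z))) = -9 + 3*(s*(-15 + s)/(2*Z)) = -9 + 3*s*(-15 + s)/(2*Z))
1/y(b, d) = 1/((3/2)*(57² - 15*57 - 6*(-85))/(-85)) = 1/((3/2)*(-1/85)*(3249 - 855 + 510)) = 1/((3/2)*(-1/85)*2904) = 1/(-4356/85) = -85/4356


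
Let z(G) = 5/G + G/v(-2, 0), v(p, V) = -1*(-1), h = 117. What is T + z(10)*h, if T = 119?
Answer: 2695/2 ≈ 1347.5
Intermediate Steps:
v(p, V) = 1
z(G) = G + 5/G (z(G) = 5/G + G/1 = 5/G + G*1 = 5/G + G = G + 5/G)
T + z(10)*h = 119 + (10 + 5/10)*117 = 119 + (10 + 5*(1/10))*117 = 119 + (10 + 1/2)*117 = 119 + (21/2)*117 = 119 + 2457/2 = 2695/2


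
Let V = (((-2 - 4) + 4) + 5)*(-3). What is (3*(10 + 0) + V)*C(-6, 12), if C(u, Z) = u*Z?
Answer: -1512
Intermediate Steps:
C(u, Z) = Z*u
V = -9 (V = ((-6 + 4) + 5)*(-3) = (-2 + 5)*(-3) = 3*(-3) = -9)
(3*(10 + 0) + V)*C(-6, 12) = (3*(10 + 0) - 9)*(12*(-6)) = (3*10 - 9)*(-72) = (30 - 9)*(-72) = 21*(-72) = -1512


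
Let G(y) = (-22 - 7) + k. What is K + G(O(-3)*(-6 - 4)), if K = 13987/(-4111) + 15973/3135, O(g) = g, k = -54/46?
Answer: -8442499156/296423655 ≈ -28.481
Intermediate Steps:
k = -27/23 (k = -54*1/46 = -27/23 ≈ -1.1739)
K = 21815758/12887985 (K = 13987*(-1/4111) + 15973*(1/3135) = -13987/4111 + 15973/3135 = 21815758/12887985 ≈ 1.6927)
G(y) = -694/23 (G(y) = (-22 - 7) - 27/23 = -29 - 27/23 = -694/23)
K + G(O(-3)*(-6 - 4)) = 21815758/12887985 - 694/23 = -8442499156/296423655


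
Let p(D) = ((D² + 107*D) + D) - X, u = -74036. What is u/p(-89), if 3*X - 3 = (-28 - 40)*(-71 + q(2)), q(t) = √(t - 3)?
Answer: 137484852/6130865 + 943959*I/6130865 ≈ 22.425 + 0.15397*I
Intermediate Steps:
q(t) = √(-3 + t)
X = 4831/3 - 68*I/3 (X = 1 + ((-28 - 40)*(-71 + √(-3 + 2)))/3 = 1 + (-68*(-71 + √(-1)))/3 = 1 + (-68*(-71 + I))/3 = 1 + (4828 - 68*I)/3 = 1 + (4828/3 - 68*I/3) = 4831/3 - 68*I/3 ≈ 1610.3 - 22.667*I)
p(D) = -4831/3 + D² + 108*D + 68*I/3 (p(D) = ((D² + 107*D) + D) - (4831/3 - 68*I/3) = (D² + 108*D) + (-4831/3 + 68*I/3) = -4831/3 + D² + 108*D + 68*I/3)
u/p(-89) = -74036/(-4831/3 + (-89)² + 108*(-89) + 68*I/3) = -74036/(-4831/3 + 7921 - 9612 + 68*I/3) = -74036*9*(-9904/3 - 68*I/3)/98093840 = -166581*(-9904/3 - 68*I/3)/24523460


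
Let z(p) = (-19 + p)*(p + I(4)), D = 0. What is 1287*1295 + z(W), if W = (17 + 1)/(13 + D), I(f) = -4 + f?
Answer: 281662263/169 ≈ 1.6666e+6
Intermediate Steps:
W = 18/13 (W = (17 + 1)/(13 + 0) = 18/13 ≈ 1.3846)
z(p) = p*(-19 + p) (z(p) = (-19 + p)*(p + (-4 + 4)) = (-19 + p)*(p + 0) = (-19 + p)*p = p*(-19 + p))
1287*1295 + z(W) = 1287*1295 + 18*(-19 + 18/13)/13 = 1666665 + (18/13)*(-229/13) = 1666665 - 4122/169 = 281662263/169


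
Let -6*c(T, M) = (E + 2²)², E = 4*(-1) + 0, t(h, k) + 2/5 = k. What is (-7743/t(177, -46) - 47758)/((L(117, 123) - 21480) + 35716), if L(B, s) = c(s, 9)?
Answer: -380729/113888 ≈ -3.3430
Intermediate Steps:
t(h, k) = -⅖ + k
E = -4 (E = -4 + 0 = -4)
c(T, M) = 0 (c(T, M) = -(-4 + 2²)²/6 = -(-4 + 4)²/6 = -⅙*0² = -⅙*0 = 0)
L(B, s) = 0
(-7743/t(177, -46) - 47758)/((L(117, 123) - 21480) + 35716) = (-7743/(-⅖ - 46) - 47758)/((0 - 21480) + 35716) = (-7743/(-232/5) - 47758)/(-21480 + 35716) = (-7743*(-5/232) - 47758)/14236 = (1335/8 - 47758)*(1/14236) = -380729/8*1/14236 = -380729/113888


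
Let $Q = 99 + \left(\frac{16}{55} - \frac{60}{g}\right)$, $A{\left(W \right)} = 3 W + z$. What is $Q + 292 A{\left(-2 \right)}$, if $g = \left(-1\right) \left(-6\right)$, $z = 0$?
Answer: $- \frac{91449}{55} \approx -1662.7$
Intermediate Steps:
$g = 6$
$A{\left(W \right)} = 3 W$ ($A{\left(W \right)} = 3 W + 0 = 3 W$)
$Q = \frac{4911}{55}$ ($Q = 99 + \left(\frac{16}{55} - \frac{60}{6}\right) = 99 + \left(16 \cdot \frac{1}{55} - 10\right) = 99 + \left(\frac{16}{55} - 10\right) = 99 - \frac{534}{55} = \frac{4911}{55} \approx 89.291$)
$Q + 292 A{\left(-2 \right)} = \frac{4911}{55} + 292 \cdot 3 \left(-2\right) = \frac{4911}{55} + 292 \left(-6\right) = \frac{4911}{55} - 1752 = - \frac{91449}{55}$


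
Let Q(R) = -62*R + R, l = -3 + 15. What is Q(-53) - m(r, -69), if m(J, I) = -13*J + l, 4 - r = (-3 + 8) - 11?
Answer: 3351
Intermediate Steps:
l = 12
Q(R) = -61*R
r = 10 (r = 4 - ((-3 + 8) - 11) = 4 - (5 - 11) = 4 - 1*(-6) = 4 + 6 = 10)
m(J, I) = 12 - 13*J (m(J, I) = -13*J + 12 = 12 - 13*J)
Q(-53) - m(r, -69) = -61*(-53) - (12 - 13*10) = 3233 - (12 - 130) = 3233 - 1*(-118) = 3233 + 118 = 3351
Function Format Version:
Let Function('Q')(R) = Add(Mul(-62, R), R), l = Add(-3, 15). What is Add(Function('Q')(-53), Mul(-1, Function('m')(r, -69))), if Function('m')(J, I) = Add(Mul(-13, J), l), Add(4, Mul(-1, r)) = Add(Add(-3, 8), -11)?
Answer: 3351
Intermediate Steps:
l = 12
Function('Q')(R) = Mul(-61, R)
r = 10 (r = Add(4, Mul(-1, Add(Add(-3, 8), -11))) = Add(4, Mul(-1, Add(5, -11))) = Add(4, Mul(-1, -6)) = Add(4, 6) = 10)
Function('m')(J, I) = Add(12, Mul(-13, J)) (Function('m')(J, I) = Add(Mul(-13, J), 12) = Add(12, Mul(-13, J)))
Add(Function('Q')(-53), Mul(-1, Function('m')(r, -69))) = Add(Mul(-61, -53), Mul(-1, Add(12, Mul(-13, 10)))) = Add(3233, Mul(-1, Add(12, -130))) = Add(3233, Mul(-1, -118)) = Add(3233, 118) = 3351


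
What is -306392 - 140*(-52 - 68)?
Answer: -289592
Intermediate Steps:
-306392 - 140*(-52 - 68) = -306392 - 140*(-120) = -306392 - 1*(-16800) = -306392 + 16800 = -289592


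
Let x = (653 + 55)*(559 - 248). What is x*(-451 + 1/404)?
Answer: -10029728541/101 ≈ -9.9304e+7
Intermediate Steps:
x = 220188 (x = 708*311 = 220188)
x*(-451 + 1/404) = 220188*(-451 + 1/404) = 220188*(-182203/404) = -10029728541/101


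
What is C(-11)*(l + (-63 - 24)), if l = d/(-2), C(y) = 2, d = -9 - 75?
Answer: -90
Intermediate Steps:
d = -84
l = 42 (l = -84/(-2) = -84*(-1/2) = 42)
C(-11)*(l + (-63 - 24)) = 2*(42 + (-63 - 24)) = 2*(42 - 87) = 2*(-45) = -90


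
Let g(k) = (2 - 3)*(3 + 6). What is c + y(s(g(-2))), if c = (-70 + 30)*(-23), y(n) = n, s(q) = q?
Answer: 911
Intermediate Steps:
g(k) = -9 (g(k) = -1*9 = -9)
c = 920 (c = -40*(-23) = 920)
c + y(s(g(-2))) = 920 - 9 = 911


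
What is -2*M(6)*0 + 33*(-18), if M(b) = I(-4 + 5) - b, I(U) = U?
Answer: -594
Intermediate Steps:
M(b) = 1 - b (M(b) = (-4 + 5) - b = 1 - b)
-2*M(6)*0 + 33*(-18) = -2*(1 - 1*6)*0 + 33*(-18) = -2*(1 - 6)*0 - 594 = -2*(-5)*0 - 594 = 10*0 - 594 = 0 - 594 = -594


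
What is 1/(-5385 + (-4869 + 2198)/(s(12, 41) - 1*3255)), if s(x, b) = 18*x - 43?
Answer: -3082/16593899 ≈ -0.00018573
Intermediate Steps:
s(x, b) = -43 + 18*x
1/(-5385 + (-4869 + 2198)/(s(12, 41) - 1*3255)) = 1/(-5385 + (-4869 + 2198)/((-43 + 18*12) - 1*3255)) = 1/(-5385 - 2671/((-43 + 216) - 3255)) = 1/(-5385 - 2671/(173 - 3255)) = 1/(-5385 - 2671/(-3082)) = 1/(-5385 - 2671*(-1/3082)) = 1/(-5385 + 2671/3082) = 1/(-16593899/3082) = -3082/16593899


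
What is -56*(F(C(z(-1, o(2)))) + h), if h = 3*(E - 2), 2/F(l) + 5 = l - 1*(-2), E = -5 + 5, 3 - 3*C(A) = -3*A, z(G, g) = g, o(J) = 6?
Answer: 308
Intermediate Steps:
C(A) = 1 + A (C(A) = 1 - (-1)*A = 1 + A)
E = 0
F(l) = 2/(-3 + l) (F(l) = 2/(-5 + (l - 1*(-2))) = 2/(-5 + (l + 2)) = 2/(-5 + (2 + l)) = 2/(-3 + l))
h = -6 (h = 3*(0 - 2) = 3*(-2) = -6)
-56*(F(C(z(-1, o(2)))) + h) = -56*(2/(-3 + (1 + 6)) - 6) = -56*(2/(-3 + 7) - 6) = -56*(2/4 - 6) = -56*(2*(¼) - 6) = -56*(½ - 6) = -56*(-11/2) = 308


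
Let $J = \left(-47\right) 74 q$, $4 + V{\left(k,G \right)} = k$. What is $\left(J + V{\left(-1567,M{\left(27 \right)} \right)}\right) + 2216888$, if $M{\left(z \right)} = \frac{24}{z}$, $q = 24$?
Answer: $2131845$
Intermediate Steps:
$V{\left(k,G \right)} = -4 + k$
$J = -83472$ ($J = \left(-47\right) 74 \cdot 24 = \left(-3478\right) 24 = -83472$)
$\left(J + V{\left(-1567,M{\left(27 \right)} \right)}\right) + 2216888 = \left(-83472 - 1571\right) + 2216888 = -85043 + 2216888 = 2131845$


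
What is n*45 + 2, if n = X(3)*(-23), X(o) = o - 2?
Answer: -1033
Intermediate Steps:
X(o) = -2 + o
n = -23 (n = (-2 + 3)*(-23) = 1*(-23) = -23)
n*45 + 2 = -23*45 + 2 = -1035 + 2 = -1033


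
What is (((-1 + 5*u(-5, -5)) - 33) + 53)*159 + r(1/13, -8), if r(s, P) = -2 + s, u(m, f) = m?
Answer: -12427/13 ≈ -955.92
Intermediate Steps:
(((-1 + 5*u(-5, -5)) - 33) + 53)*159 + r(1/13, -8) = (((-1 + 5*(-5)) - 33) + 53)*159 + (-2 + 1/13) = (((-1 - 25) - 33) + 53)*159 + (-2 + 1/13) = ((-26 - 33) + 53)*159 - 25/13 = (-59 + 53)*159 - 25/13 = -6*159 - 25/13 = -954 - 25/13 = -12427/13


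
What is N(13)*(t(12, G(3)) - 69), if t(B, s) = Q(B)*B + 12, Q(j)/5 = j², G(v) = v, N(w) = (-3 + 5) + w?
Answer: 128745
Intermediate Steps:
N(w) = 2 + w
Q(j) = 5*j²
t(B, s) = 12 + 5*B³ (t(B, s) = (5*B²)*B + 12 = 5*B³ + 12 = 12 + 5*B³)
N(13)*(t(12, G(3)) - 69) = (2 + 13)*((12 + 5*12³) - 69) = 15*((12 + 5*1728) - 69) = 15*((12 + 8640) - 69) = 15*(8652 - 69) = 15*8583 = 128745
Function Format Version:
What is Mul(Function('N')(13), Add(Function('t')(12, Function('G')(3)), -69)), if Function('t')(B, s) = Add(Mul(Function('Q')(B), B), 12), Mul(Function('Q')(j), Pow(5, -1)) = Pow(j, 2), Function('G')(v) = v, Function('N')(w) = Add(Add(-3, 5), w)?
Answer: 128745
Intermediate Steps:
Function('N')(w) = Add(2, w)
Function('Q')(j) = Mul(5, Pow(j, 2))
Function('t')(B, s) = Add(12, Mul(5, Pow(B, 3))) (Function('t')(B, s) = Add(Mul(Mul(5, Pow(B, 2)), B), 12) = Add(Mul(5, Pow(B, 3)), 12) = Add(12, Mul(5, Pow(B, 3))))
Mul(Function('N')(13), Add(Function('t')(12, Function('G')(3)), -69)) = Mul(Add(2, 13), Add(Add(12, Mul(5, Pow(12, 3))), -69)) = Mul(15, Add(Add(12, Mul(5, 1728)), -69)) = Mul(15, Add(Add(12, 8640), -69)) = Mul(15, Add(8652, -69)) = Mul(15, 8583) = 128745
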